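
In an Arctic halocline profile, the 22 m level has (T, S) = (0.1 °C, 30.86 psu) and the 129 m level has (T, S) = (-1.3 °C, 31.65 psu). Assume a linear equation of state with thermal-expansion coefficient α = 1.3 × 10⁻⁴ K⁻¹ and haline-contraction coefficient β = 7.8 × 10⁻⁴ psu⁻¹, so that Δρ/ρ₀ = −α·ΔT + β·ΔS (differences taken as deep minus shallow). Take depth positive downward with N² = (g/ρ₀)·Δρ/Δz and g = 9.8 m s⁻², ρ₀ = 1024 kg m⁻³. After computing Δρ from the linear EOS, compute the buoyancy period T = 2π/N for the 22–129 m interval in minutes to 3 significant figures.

ΔT = -1.4 K, ΔS = +0.79 psu (deep − shallow).
Δρ/ρ₀ = −αΔT + βΔS = 1.82 × 10⁻⁴ + 6.162 × 10⁻⁴ = 7.982 × 10⁻⁴, so Δρ ≈ 0.8174 kg m⁻³.
N² = (g/ρ₀)·Δρ/Δz = g·(Δρ/ρ₀)/Δz = 9.8 × 7.982 × 10⁻⁴ / 107 = 7.3106 × 10⁻⁵ s⁻².
N = √(7.3106 × 10⁻⁵) = 8.5502 × 10⁻³ rad s⁻¹ → T = 2π/N = 734.86 s = 12.248 min ≈ 12.2 min.

12.2 min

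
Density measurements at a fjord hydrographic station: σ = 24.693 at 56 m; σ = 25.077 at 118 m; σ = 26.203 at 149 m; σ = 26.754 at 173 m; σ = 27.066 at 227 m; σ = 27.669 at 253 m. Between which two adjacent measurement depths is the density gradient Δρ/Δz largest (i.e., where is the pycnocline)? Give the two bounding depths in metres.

Compute the density gradient over each adjacent pair:
  56–118 m: Δρ/Δz = 0.384/62 = 6.2 × 10⁻³ kg m⁻⁴
  118–149 m: Δρ/Δz = 1.126/31 = 0.036 kg m⁻⁴
  149–173 m: Δρ/Δz = 0.551/24 = 0.023 kg m⁻⁴
  173–227 m: Δρ/Δz = 0.312/54 = 5.8 × 10⁻³ kg m⁻⁴
  227–253 m: Δρ/Δz = 0.603/26 = 0.023 kg m⁻⁴
The largest gradient is in the 118–149 m interval — the pycnocline.

118–149 m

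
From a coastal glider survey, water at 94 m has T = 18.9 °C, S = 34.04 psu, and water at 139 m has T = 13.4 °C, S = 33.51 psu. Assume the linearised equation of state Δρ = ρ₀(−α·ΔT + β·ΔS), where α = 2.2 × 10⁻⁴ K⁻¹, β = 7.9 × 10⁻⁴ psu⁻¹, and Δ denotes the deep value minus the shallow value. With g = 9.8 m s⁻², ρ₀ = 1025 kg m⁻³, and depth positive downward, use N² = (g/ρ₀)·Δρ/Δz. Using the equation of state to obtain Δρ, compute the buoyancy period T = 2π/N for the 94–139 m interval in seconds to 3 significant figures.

ΔT = -5.5 K, ΔS = -0.53 psu (deep − shallow).
Δρ/ρ₀ = −αΔT + βΔS = 1.21 × 10⁻³ − 4.187 × 10⁻⁴ = 7.913 × 10⁻⁴, so Δρ ≈ 0.8111 kg m⁻³.
N² = (g/ρ₀)·Δρ/Δz = g·(Δρ/ρ₀)/Δz = 9.8 × 7.913 × 10⁻⁴ / 45 = 1.7233 × 10⁻⁴ s⁻².
N = √(1.7233 × 10⁻⁴) = 0.013127 rad s⁻¹ → T = 2π/N = 478.65 s ≈ 479 s.

479 s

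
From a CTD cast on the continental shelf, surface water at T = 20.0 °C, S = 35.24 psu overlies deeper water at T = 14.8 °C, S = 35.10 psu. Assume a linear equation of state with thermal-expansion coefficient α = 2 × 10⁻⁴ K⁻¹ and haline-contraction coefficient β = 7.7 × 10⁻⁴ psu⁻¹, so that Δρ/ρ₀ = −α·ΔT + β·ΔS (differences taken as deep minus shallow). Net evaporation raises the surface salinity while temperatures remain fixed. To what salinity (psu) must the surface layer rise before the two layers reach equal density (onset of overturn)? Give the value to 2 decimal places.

Neutral buoyancy requires −α(T_deep − T_surf) + β(S_deep − S_surf′) = 0.
S_surf′ = S_deep − (α/β)·ΔT = 35.10 − (2 × 10⁻⁴/7.7 × 10⁻⁴)·(-5.2) = 36.4506 psu.
Increase required: 36.4506 − 35.24 = 1.2106 psu.

36.45 psu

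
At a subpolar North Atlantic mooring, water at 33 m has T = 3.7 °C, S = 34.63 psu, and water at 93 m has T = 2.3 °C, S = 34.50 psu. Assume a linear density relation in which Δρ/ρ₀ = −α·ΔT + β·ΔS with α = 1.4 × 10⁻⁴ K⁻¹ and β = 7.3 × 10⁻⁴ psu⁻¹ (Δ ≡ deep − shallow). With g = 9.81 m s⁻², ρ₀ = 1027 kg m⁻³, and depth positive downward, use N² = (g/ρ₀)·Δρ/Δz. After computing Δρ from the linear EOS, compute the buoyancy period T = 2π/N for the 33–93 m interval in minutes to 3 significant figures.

25.8 min

ΔT = -1.4 K, ΔS = -0.13 psu (deep − shallow).
Δρ/ρ₀ = −αΔT + βΔS = 1.96 × 10⁻⁴ − 9.49 × 10⁻⁵ = 1.011 × 10⁻⁴, so Δρ ≈ 0.1038 kg m⁻³.
N² = (g/ρ₀)·Δρ/Δz = g·(Δρ/ρ₀)/Δz = 9.81 × 1.011 × 10⁻⁴ / 60 = 1.6530 × 10⁻⁵ s⁻².
N = √(1.6530 × 10⁻⁵) = 4.0657 × 10⁻³ rad s⁻¹ → T = 2π/N = 1.5454 × 10³ s = 25.757 min ≈ 25.8 min.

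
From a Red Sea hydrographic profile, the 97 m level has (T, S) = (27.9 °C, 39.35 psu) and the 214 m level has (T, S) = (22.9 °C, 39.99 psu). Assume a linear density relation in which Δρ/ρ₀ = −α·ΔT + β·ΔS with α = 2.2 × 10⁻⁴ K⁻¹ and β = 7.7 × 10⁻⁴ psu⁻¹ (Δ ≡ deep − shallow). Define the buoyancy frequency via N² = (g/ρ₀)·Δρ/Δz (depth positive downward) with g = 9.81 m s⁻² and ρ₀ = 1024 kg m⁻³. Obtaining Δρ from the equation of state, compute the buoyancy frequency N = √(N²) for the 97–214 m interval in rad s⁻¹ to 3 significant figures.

0.0116 rad s⁻¹

ΔT = -5.0 K, ΔS = +0.64 psu (deep − shallow).
Δρ/ρ₀ = −αΔT + βΔS = 1.10 × 10⁻³ + 4.928 × 10⁻⁴ = 1.5928 × 10⁻³, so Δρ ≈ 1.631 kg m⁻³.
N² = (g/ρ₀)·Δρ/Δz = g·(Δρ/ρ₀)/Δz = 9.81 × 1.5928 × 10⁻³ / 117 = 1.3355 × 10⁻⁴ s⁻².
N = √(1.3355 × 10⁻⁴) = 0.011556 rad s⁻¹ ≈ 0.0116 rad s⁻¹.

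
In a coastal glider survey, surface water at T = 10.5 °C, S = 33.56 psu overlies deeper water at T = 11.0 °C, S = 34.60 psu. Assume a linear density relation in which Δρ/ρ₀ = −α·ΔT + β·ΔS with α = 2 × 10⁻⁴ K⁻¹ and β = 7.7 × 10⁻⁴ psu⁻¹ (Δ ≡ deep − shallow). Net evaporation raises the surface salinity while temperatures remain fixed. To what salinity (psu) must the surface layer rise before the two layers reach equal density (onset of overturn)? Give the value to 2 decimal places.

34.47 psu

Neutral buoyancy requires −α(T_deep − T_surf) + β(S_deep − S_surf′) = 0.
S_surf′ = S_deep − (α/β)·ΔT = 34.60 − (2 × 10⁻⁴/7.7 × 10⁻⁴)·(+0.5) = 34.4701 psu.
Increase required: 34.4701 − 33.56 = 0.9101 psu.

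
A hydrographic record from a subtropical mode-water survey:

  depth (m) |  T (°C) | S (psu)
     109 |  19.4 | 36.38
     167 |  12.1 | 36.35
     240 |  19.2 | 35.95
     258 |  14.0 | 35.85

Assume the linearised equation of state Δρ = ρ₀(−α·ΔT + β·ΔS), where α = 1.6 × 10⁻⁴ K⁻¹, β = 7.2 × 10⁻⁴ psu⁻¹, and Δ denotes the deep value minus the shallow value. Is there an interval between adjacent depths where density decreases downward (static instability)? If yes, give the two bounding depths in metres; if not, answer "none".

Evaluate Δρ/ρ₀ = −αΔT + βΔS across each adjacent pair:
  109–167 m: −αΔT+βΔS = −(1.6 × 10⁻⁴)(-7.3)+(7.2 × 10⁻⁴)(-0.03) = 1.1 × 10⁻³ → stable
  167–240 m: −αΔT+βΔS = −(1.6 × 10⁻⁴)(+7.1)+(7.2 × 10⁻⁴)(-0.40) = -1.4 × 10⁻³ → UNSTABLE
  240–258 m: −αΔT+βΔS = −(1.6 × 10⁻⁴)(-5.2)+(7.2 × 10⁻⁴)(-0.10) = 7.6 × 10⁻⁴ → stable
The 167–240 m interval has Δρ < 0: lighter water underlies denser water.

167–240 m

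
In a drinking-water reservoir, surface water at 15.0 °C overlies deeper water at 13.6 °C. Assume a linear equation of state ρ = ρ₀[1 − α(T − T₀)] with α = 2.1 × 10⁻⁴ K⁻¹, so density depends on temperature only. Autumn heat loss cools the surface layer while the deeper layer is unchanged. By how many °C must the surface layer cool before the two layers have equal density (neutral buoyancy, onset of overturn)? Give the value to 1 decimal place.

1.4 °C

With temperature the only control, equal density requires T_surf′ = T_deep.
T_surf′ = 13.6 °C.
Cooling required: 15.0 − 13.6 = 1.4 °C.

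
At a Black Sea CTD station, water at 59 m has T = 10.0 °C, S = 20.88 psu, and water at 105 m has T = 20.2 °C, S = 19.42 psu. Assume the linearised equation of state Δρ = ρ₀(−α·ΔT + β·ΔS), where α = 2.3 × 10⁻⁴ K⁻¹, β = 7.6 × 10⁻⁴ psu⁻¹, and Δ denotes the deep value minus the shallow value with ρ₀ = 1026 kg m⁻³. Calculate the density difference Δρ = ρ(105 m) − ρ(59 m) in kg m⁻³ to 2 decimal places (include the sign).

ΔT = +10.2 K, ΔS = -1.46 psu (deep − shallow).
Δρ/ρ₀ = −(2.3 × 10⁻⁴)(+10.2) + (7.6 × 10⁻⁴)(-1.46) = -3.4556 × 10⁻³.
Δρ = 1026 × (-3.4556 × 10⁻³) = -3.55 kg m⁻³.
Negative Δρ: lighter below, statically unstable.

-3.55 kg m⁻³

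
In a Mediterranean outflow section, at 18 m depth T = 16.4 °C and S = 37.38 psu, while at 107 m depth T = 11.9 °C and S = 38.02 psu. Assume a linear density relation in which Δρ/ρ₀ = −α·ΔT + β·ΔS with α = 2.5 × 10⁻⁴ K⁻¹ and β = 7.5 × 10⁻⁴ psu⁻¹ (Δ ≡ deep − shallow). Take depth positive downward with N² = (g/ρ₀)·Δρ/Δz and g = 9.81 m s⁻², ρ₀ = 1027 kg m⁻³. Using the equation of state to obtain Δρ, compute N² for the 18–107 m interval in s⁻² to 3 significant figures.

1.77 × 10⁻⁴ s⁻²

ΔT = -4.5 K, ΔS = +0.64 psu (deep − shallow).
Δρ/ρ₀ = −αΔT + βΔS = 1.125 × 10⁻³ + 4.80 × 10⁻⁴ = 1.605 × 10⁻³, so Δρ ≈ 1.648 kg m⁻³.
N² = (g/ρ₀)·Δρ/Δz = g·(Δρ/ρ₀)/Δz = 9.81 × 1.605 × 10⁻³ / 89 = 1.7691 × 10⁻⁴ s⁻² ≈ 1.77 × 10⁻⁴ s⁻².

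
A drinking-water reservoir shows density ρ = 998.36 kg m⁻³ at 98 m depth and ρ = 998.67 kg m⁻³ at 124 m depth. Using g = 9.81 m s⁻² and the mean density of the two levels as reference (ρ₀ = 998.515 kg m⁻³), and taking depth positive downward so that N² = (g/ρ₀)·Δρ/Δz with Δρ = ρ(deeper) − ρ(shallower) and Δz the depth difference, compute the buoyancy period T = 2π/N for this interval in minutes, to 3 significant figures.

9.68 min

Δρ = 998.67 − 998.36 = 0.31 kg m⁻³ over Δz = 124 − 98 = 26 m.
N² = (9.81/998.515) × (0.31/26) = 1.1714 × 10⁻⁴ s⁻².
N = √(1.1714 × 10⁻⁴) = 0.010823 rad s⁻¹, so T = 2π/N = 580.54 s = 9.6757 min ≈ 9.68 min.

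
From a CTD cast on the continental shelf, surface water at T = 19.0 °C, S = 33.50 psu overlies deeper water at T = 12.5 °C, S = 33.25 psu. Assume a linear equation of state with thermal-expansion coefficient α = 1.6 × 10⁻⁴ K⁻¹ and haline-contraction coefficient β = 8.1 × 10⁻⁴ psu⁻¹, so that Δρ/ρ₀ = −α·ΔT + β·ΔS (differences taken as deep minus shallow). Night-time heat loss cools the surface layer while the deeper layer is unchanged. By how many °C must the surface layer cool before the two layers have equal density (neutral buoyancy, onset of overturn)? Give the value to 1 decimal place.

Neutral buoyancy requires Δρ = 0, i.e. −α(T_deep − T_surf′) + β(S_deep − S_surf) = 0.
T_surf′ = T_deep − (β/α)·ΔS = 12.5 − (8.1 × 10⁻⁴/1.6 × 10⁻⁴)·(-0.25) = 13.766 °C.
Cooling required: 19.0 − (13.766) = 5.234 °C.

5.2 °C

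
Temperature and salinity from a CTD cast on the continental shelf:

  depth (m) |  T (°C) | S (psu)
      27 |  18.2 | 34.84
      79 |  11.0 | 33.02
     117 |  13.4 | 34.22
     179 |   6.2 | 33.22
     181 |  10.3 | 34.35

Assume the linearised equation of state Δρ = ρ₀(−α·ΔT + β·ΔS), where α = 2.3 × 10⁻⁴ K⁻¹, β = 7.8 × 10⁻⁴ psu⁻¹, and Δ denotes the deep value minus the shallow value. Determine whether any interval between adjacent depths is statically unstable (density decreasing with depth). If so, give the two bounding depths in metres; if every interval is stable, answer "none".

Evaluate Δρ/ρ₀ = −αΔT + βΔS across each adjacent pair:
  27–79 m: −αΔT+βΔS = −(2.3 × 10⁻⁴)(-7.2)+(7.8 × 10⁻⁴)(-1.82) = 2.4 × 10⁻⁴ → stable
  79–117 m: −αΔT+βΔS = −(2.3 × 10⁻⁴)(+2.4)+(7.8 × 10⁻⁴)(+1.20) = 3.8 × 10⁻⁴ → stable
  117–179 m: −αΔT+βΔS = −(2.3 × 10⁻⁴)(-7.2)+(7.8 × 10⁻⁴)(-1.00) = 8.8 × 10⁻⁴ → stable
  179–181 m: −αΔT+βΔS = −(2.3 × 10⁻⁴)(+4.1)+(7.8 × 10⁻⁴)(+1.13) = -6.2 × 10⁻⁵ → UNSTABLE
The 179–181 m interval has Δρ < 0: lighter water underlies denser water.

179–181 m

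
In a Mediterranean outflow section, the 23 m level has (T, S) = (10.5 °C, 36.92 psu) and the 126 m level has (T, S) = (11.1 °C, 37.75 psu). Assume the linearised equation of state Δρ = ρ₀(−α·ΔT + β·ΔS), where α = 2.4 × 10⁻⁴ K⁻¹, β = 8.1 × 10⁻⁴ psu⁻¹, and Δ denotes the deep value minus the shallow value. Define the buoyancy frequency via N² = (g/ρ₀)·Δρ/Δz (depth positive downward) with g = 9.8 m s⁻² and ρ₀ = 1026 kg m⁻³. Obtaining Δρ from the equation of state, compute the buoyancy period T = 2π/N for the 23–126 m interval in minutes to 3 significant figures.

14.8 min

ΔT = +0.6 K, ΔS = +0.83 psu (deep − shallow).
Δρ/ρ₀ = −αΔT + βΔS = -1.44 × 10⁻⁴ + 6.723 × 10⁻⁴ = 5.283 × 10⁻⁴, so Δρ ≈ 0.5420 kg m⁻³.
N² = (g/ρ₀)·Δρ/Δz = g·(Δρ/ρ₀)/Δz = 9.8 × 5.283 × 10⁻⁴ / 103 = 5.0265 × 10⁻⁵ s⁻².
N = √(5.0265 × 10⁻⁵) = 7.0898 × 10⁻³ rad s⁻¹ → T = 2π/N = 886.23 s = 14.771 min ≈ 14.8 min.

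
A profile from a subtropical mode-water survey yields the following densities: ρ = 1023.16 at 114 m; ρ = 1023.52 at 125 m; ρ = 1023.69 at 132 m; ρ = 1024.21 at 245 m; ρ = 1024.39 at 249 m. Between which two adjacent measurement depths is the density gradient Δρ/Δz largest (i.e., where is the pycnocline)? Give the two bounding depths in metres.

245–249 m

Compute the density gradient over each adjacent pair:
  114–125 m: Δρ/Δz = 0.36/11 = 0.033 kg m⁻⁴
  125–132 m: Δρ/Δz = 0.17/7 = 0.024 kg m⁻⁴
  132–245 m: Δρ/Δz = 0.52/113 = 4.6 × 10⁻³ kg m⁻⁴
  245–249 m: Δρ/Δz = 0.18/4 = 0.045 kg m⁻⁴
The largest gradient is in the 245–249 m interval — the pycnocline.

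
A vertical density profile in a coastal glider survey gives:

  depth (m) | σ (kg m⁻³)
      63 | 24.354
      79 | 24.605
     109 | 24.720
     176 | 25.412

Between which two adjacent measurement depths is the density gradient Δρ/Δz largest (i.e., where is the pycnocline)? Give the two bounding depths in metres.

63–79 m

Compute the density gradient over each adjacent pair:
  63–79 m: Δρ/Δz = 0.251/16 = 0.016 kg m⁻⁴
  79–109 m: Δρ/Δz = 0.115/30 = 3.8 × 10⁻³ kg m⁻⁴
  109–176 m: Δρ/Δz = 0.692/67 = 0.010 kg m⁻⁴
The largest gradient is in the 63–79 m interval — the pycnocline.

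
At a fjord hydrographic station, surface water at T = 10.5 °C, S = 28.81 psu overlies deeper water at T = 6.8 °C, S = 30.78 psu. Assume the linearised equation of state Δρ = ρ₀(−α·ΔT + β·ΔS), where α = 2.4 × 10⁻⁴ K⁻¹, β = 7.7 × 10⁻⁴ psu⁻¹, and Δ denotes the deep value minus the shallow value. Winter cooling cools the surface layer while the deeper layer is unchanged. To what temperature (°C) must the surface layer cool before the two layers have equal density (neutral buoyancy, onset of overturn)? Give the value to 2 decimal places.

Neutral buoyancy requires Δρ = 0, i.e. −α(T_deep − T_surf′) + β(S_deep − S_surf) = 0.
T_surf′ = T_deep − (β/α)·ΔS = 6.8 − (7.7 × 10⁻⁴/2.4 × 10⁻⁴)·(+1.97) = 0.4796 °C.
Cooling required: 10.5 − (0.4796) = 10.0204 °C.

0.48 °C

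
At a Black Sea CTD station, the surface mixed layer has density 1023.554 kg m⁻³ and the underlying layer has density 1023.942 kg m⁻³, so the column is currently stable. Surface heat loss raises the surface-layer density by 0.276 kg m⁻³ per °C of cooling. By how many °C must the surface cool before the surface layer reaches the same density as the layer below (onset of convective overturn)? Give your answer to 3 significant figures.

Density deficit of the surface layer: 1023.942 − 1023.554 = 0.388 kg m⁻³.
Required change = 0.388 / 0.276 = 1.41 °C.

1.41 °C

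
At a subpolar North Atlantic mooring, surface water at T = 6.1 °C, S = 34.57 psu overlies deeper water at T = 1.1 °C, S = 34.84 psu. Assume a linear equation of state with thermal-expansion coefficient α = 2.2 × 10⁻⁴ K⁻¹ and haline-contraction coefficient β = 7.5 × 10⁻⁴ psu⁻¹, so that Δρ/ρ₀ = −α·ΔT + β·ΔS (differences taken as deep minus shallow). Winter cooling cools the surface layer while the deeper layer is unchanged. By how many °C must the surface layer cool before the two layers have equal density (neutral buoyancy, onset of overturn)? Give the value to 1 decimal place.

Neutral buoyancy requires Δρ = 0, i.e. −α(T_deep − T_surf′) + β(S_deep − S_surf) = 0.
T_surf′ = T_deep − (β/α)·ΔS = 1.1 − (7.5 × 10⁻⁴/2.2 × 10⁻⁴)·(+0.27) = 0.180 °C.
Cooling required: 6.1 − (0.180) = 5.920 °C.

5.9 °C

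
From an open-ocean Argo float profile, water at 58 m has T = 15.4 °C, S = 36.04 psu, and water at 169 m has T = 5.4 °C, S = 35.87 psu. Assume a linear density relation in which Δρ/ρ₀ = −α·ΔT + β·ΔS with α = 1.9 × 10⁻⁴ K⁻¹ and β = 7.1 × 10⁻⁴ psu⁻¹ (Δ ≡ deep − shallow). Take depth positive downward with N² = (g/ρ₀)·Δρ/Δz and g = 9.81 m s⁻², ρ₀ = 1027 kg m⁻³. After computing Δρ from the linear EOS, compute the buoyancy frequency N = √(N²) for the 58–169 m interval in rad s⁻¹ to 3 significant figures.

ΔT = -10.0 K, ΔS = -0.17 psu (deep − shallow).
Δρ/ρ₀ = −αΔT + βΔS = 1.90 × 10⁻³ − 1.207 × 10⁻⁴ = 1.7793 × 10⁻³, so Δρ ≈ 1.827 kg m⁻³.
N² = (g/ρ₀)·Δρ/Δz = g·(Δρ/ρ₀)/Δz = 9.81 × 1.7793 × 10⁻³ / 111 = 1.5725 × 10⁻⁴ s⁻².
N = √(1.5725 × 10⁻⁴) = 0.012540 rad s⁻¹ ≈ 0.0125 rad s⁻¹.

0.0125 rad s⁻¹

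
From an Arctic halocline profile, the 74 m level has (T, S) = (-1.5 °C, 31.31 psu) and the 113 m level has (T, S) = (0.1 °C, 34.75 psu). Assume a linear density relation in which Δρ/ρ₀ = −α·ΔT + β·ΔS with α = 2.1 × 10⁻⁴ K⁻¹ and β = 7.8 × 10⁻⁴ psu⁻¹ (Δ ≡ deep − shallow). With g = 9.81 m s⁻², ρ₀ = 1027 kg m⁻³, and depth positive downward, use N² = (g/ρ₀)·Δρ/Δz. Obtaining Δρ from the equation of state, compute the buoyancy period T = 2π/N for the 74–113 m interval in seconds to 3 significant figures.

ΔT = +1.6 K, ΔS = +3.44 psu (deep − shallow).
Δρ/ρ₀ = −αΔT + βΔS = -3.36 × 10⁻⁴ + 2.6832 × 10⁻³ = 2.3472 × 10⁻³, so Δρ ≈ 2.411 kg m⁻³.
N² = (g/ρ₀)·Δρ/Δz = g·(Δρ/ρ₀)/Δz = 9.81 × 2.3472 × 10⁻³ / 39 = 5.9041 × 10⁻⁴ s⁻².
N = √(5.9041 × 10⁻⁴) = 0.024298 rad s⁻¹ → T = 2π/N = 258.59 s ≈ 259 s.

259 s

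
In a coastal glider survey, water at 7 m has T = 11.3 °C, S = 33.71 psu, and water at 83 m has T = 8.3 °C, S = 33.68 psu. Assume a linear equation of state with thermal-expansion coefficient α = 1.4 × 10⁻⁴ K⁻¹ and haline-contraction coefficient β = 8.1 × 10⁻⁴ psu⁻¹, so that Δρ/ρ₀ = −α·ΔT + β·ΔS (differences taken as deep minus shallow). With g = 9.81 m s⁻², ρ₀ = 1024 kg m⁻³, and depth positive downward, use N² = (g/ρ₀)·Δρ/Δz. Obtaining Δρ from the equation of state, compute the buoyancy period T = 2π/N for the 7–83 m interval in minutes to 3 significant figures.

ΔT = -3.0 K, ΔS = -0.03 psu (deep − shallow).
Δρ/ρ₀ = −αΔT + βΔS = 4.20 × 10⁻⁴ − 2.43 × 10⁻⁵ = 3.957 × 10⁻⁴, so Δρ ≈ 0.4052 kg m⁻³.
N² = (g/ρ₀)·Δρ/Δz = g·(Δρ/ρ₀)/Δz = 9.81 × 3.957 × 10⁻⁴ / 76 = 5.1077 × 10⁻⁵ s⁻².
N = √(5.1077 × 10⁻⁵) = 7.1468 × 10⁻³ rad s⁻¹ → T = 2π/N = 879.16 s = 14.653 min ≈ 14.7 min.

14.7 min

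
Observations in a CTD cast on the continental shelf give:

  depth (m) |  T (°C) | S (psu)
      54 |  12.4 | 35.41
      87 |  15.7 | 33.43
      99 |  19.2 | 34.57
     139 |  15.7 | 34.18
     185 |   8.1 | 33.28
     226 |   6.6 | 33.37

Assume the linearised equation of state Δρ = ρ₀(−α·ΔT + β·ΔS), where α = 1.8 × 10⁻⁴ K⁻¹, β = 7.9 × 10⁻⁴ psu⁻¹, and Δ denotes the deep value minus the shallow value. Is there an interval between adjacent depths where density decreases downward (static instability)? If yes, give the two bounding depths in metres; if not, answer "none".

54–87 m

Evaluate Δρ/ρ₀ = −αΔT + βΔS across each adjacent pair:
  54–87 m: −αΔT+βΔS = −(1.8 × 10⁻⁴)(+3.3)+(7.9 × 10⁻⁴)(-1.98) = -2.2 × 10⁻³ → UNSTABLE
  87–99 m: −αΔT+βΔS = −(1.8 × 10⁻⁴)(+3.5)+(7.9 × 10⁻⁴)(+1.14) = 2.7 × 10⁻⁴ → stable
  99–139 m: −αΔT+βΔS = −(1.8 × 10⁻⁴)(-3.5)+(7.9 × 10⁻⁴)(-0.39) = 3.2 × 10⁻⁴ → stable
  139–185 m: −αΔT+βΔS = −(1.8 × 10⁻⁴)(-7.6)+(7.9 × 10⁻⁴)(-0.90) = 6.6 × 10⁻⁴ → stable
  185–226 m: −αΔT+βΔS = −(1.8 × 10⁻⁴)(-1.5)+(7.9 × 10⁻⁴)(+0.09) = 3.4 × 10⁻⁴ → stable
The 54–87 m interval has Δρ < 0: lighter water underlies denser water.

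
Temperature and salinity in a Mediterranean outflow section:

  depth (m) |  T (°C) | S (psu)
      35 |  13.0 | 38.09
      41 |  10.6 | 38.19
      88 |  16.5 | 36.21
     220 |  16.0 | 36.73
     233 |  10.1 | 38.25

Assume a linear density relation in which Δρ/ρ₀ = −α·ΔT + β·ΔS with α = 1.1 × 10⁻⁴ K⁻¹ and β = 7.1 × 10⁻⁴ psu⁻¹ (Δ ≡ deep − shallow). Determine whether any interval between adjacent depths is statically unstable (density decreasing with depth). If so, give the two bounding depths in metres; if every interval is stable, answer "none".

41–88 m

Evaluate Δρ/ρ₀ = −αΔT + βΔS across each adjacent pair:
  35–41 m: −αΔT+βΔS = −(1.1 × 10⁻⁴)(-2.4)+(7.1 × 10⁻⁴)(+0.10) = 3.4 × 10⁻⁴ → stable
  41–88 m: −αΔT+βΔS = −(1.1 × 10⁻⁴)(+5.9)+(7.1 × 10⁻⁴)(-1.98) = -2.1 × 10⁻³ → UNSTABLE
  88–220 m: −αΔT+βΔS = −(1.1 × 10⁻⁴)(-0.5)+(7.1 × 10⁻⁴)(+0.52) = 4.2 × 10⁻⁴ → stable
  220–233 m: −αΔT+βΔS = −(1.1 × 10⁻⁴)(-5.9)+(7.1 × 10⁻⁴)(+1.52) = 1.7 × 10⁻³ → stable
The 41–88 m interval has Δρ < 0: lighter water underlies denser water.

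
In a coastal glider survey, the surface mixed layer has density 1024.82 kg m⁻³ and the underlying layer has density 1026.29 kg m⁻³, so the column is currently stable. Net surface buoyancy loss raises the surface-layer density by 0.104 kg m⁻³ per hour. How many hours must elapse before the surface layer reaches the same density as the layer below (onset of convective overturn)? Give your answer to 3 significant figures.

14.1 hours

Density deficit of the surface layer: 1026.29 − 1024.82 = 1.47 kg m⁻³.
Required change = 1.47 / 0.104 = 14.1 hours.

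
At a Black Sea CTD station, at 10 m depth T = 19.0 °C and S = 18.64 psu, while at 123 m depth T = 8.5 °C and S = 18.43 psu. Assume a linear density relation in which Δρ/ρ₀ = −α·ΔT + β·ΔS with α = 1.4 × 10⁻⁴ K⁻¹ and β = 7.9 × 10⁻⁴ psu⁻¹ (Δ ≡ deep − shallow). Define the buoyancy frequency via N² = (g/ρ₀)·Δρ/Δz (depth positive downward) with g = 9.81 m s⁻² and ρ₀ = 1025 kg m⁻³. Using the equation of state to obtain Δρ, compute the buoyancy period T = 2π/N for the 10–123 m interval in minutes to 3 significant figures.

9.84 min

ΔT = -10.5 K, ΔS = -0.21 psu (deep − shallow).
Δρ/ρ₀ = −αΔT + βΔS = 1.47 × 10⁻³ − 1.659 × 10⁻⁴ = 1.3041 × 10⁻³, so Δρ ≈ 1.337 kg m⁻³.
N² = (g/ρ₀)·Δρ/Δz = g·(Δρ/ρ₀)/Δz = 9.81 × 1.3041 × 10⁻³ / 113 = 1.1321 × 10⁻⁴ s⁻².
N = √(1.1321 × 10⁻⁴) = 0.010640 rad s⁻¹ → T = 2π/N = 590.52 s = 9.8420 min ≈ 9.84 min.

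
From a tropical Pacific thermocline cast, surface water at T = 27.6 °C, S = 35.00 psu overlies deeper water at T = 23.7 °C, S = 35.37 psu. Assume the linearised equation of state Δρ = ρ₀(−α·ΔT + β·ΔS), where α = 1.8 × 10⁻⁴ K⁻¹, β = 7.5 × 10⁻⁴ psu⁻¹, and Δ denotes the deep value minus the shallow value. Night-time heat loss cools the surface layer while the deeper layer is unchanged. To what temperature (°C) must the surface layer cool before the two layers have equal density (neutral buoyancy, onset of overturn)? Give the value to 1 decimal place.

Neutral buoyancy requires Δρ = 0, i.e. −α(T_deep − T_surf′) + β(S_deep − S_surf) = 0.
T_surf′ = T_deep − (β/α)·ΔS = 23.7 − (7.5 × 10⁻⁴/1.8 × 10⁻⁴)·(+0.37) = 22.158 °C.
Cooling required: 27.6 − (22.158) = 5.442 °C.

22.2 °C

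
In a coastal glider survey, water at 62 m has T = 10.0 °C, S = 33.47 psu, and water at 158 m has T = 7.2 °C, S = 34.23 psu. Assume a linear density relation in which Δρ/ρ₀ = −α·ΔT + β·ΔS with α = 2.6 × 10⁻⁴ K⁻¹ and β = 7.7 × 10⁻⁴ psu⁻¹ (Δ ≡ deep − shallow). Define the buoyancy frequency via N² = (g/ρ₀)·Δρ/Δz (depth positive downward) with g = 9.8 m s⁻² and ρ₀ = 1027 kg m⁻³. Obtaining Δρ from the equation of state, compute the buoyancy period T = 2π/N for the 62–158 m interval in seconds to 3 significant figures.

543 s

ΔT = -2.8 K, ΔS = +0.76 psu (deep − shallow).
Δρ/ρ₀ = −αΔT + βΔS = 7.28 × 10⁻⁴ + 5.852 × 10⁻⁴ = 1.3132 × 10⁻³, so Δρ ≈ 1.349 kg m⁻³.
N² = (g/ρ₀)·Δρ/Δz = g·(Δρ/ρ₀)/Δz = 9.8 × 1.3132 × 10⁻³ / 96 = 1.3406 × 10⁻⁴ s⁻².
N = √(1.3406 × 10⁻⁴) = 0.011578 rad s⁻¹ → T = 2π/N = 542.68 s ≈ 543 s.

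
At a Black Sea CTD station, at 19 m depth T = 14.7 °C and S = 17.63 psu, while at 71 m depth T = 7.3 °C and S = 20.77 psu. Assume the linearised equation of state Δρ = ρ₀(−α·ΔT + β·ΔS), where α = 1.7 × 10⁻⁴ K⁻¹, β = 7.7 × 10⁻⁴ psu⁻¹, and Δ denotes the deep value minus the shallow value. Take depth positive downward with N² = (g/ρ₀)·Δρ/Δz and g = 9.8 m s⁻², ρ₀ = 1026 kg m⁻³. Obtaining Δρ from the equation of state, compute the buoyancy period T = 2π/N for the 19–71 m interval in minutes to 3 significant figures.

ΔT = -7.4 K, ΔS = +3.14 psu (deep − shallow).
Δρ/ρ₀ = −αΔT + βΔS = 1.258 × 10⁻³ + 2.4178 × 10⁻³ = 3.6758 × 10⁻³, so Δρ ≈ 3.771 kg m⁻³.
N² = (g/ρ₀)·Δρ/Δz = g·(Δρ/ρ₀)/Δz = 9.8 × 3.6758 × 10⁻³ / 52 = 6.9275 × 10⁻⁴ s⁻².
N = √(6.9275 × 10⁻⁴) = 0.026320 rad s⁻¹ → T = 2π/N = 238.72 s = 3.9787 min ≈ 3.98 min.

3.98 min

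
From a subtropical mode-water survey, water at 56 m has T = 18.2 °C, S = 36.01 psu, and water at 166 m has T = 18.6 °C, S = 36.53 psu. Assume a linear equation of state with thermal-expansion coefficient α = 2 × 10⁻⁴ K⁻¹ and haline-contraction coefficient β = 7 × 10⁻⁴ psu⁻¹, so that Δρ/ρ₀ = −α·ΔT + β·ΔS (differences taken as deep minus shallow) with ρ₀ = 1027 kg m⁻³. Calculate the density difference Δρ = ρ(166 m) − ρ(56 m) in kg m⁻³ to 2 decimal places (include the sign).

ΔT = +0.4 K, ΔS = +0.52 psu (deep − shallow).
Δρ/ρ₀ = −(2 × 10⁻⁴)(+0.4) + (7 × 10⁻⁴)(+0.52) = 2.84 × 10⁻⁴.
Δρ = 1027 × (2.84 × 10⁻⁴) = +0.29 kg m⁻³.
Positive Δρ: denser below, stable.

+0.29 kg m⁻³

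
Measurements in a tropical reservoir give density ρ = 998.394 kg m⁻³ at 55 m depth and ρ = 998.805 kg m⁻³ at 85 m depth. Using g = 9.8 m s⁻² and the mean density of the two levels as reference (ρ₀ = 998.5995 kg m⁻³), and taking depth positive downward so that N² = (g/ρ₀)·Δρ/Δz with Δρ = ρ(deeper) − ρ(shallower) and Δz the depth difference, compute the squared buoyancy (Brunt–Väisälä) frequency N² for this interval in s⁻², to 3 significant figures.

Δρ = 998.805 − 998.394 = 0.411 kg m⁻³ over Δz = 85 − 55 = 30 m.
N² = (9.8/998.5995) × (0.411/30) = 1.3445 × 10⁻⁴ s⁻² ≈ 1.34 × 10⁻⁴ s⁻².

1.34 × 10⁻⁴ s⁻²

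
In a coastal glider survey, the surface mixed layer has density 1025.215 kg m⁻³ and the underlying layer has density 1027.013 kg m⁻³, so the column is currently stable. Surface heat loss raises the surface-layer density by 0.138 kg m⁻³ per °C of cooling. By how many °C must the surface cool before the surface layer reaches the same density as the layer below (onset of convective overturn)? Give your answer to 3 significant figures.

Density deficit of the surface layer: 1027.013 − 1025.215 = 1.798 kg m⁻³.
Required change = 1.798 / 0.138 = 13.0 °C.

13.0 °C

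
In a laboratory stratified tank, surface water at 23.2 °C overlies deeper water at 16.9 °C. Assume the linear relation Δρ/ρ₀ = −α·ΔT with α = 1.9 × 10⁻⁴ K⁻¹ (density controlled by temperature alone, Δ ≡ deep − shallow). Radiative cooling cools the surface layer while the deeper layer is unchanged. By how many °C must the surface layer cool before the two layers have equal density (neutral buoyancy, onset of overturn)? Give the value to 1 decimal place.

6.3 °C

With temperature the only control, equal density requires T_surf′ = T_deep.
T_surf′ = 16.9 °C.
Cooling required: 23.2 − 16.9 = 6.3 °C.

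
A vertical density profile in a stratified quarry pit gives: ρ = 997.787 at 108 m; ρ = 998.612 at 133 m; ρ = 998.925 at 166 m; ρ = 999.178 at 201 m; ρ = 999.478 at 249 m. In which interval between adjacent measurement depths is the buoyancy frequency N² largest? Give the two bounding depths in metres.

108–133 m

Compute the density gradient over each adjacent pair:
  108–133 m: Δρ/Δz = 0.825/25 = 0.033 kg m⁻⁴
  133–166 m: Δρ/Δz = 0.313/33 = 9.5 × 10⁻³ kg m⁻⁴
  166–201 m: Δρ/Δz = 0.253/35 = 7.2 × 10⁻³ kg m⁻⁴
  201–249 m: Δρ/Δz = 0.300/48 = 6.2 × 10⁻³ kg m⁻⁴
The largest gradient is in the 108–133 m interval — the pycnocline.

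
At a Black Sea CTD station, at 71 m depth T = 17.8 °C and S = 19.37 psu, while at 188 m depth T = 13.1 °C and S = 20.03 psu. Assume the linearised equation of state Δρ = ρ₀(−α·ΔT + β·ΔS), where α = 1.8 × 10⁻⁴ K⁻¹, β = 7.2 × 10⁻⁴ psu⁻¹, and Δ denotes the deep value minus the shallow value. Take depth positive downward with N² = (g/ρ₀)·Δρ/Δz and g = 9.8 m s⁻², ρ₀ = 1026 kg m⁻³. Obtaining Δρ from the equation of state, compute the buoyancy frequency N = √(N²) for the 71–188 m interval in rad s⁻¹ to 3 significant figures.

0.0105 rad s⁻¹

ΔT = -4.7 K, ΔS = +0.66 psu (deep − shallow).
Δρ/ρ₀ = −αΔT + βΔS = 8.46 × 10⁻⁴ + 4.752 × 10⁻⁴ = 1.3212 × 10⁻³, so Δρ ≈ 1.356 kg m⁻³.
N² = (g/ρ₀)·Δρ/Δz = g·(Δρ/ρ₀)/Δz = 9.8 × 1.3212 × 10⁻³ / 117 = 1.1066 × 10⁻⁴ s⁻².
N = √(1.1066 × 10⁻⁴) = 0.010520 rad s⁻¹ ≈ 0.0105 rad s⁻¹.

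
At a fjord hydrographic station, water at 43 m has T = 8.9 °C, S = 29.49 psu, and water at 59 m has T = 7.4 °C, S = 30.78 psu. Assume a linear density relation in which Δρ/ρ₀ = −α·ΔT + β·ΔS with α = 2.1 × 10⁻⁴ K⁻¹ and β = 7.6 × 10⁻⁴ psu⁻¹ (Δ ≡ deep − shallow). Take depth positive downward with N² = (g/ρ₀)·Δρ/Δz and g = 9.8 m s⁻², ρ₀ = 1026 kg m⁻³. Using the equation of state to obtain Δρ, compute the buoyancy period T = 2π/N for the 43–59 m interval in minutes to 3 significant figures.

3.72 min

ΔT = -1.5 K, ΔS = +1.29 psu (deep − shallow).
Δρ/ρ₀ = −αΔT + βΔS = 3.15 × 10⁻⁴ + 9.804 × 10⁻⁴ = 1.2954 × 10⁻³, so Δρ ≈ 1.329 kg m⁻³.
N² = (g/ρ₀)·Δρ/Δz = g·(Δρ/ρ₀)/Δz = 9.8 × 1.2954 × 10⁻³ / 16 = 7.9343 × 10⁻⁴ s⁻².
N = √(7.9343 × 10⁻⁴) = 0.028168 rad s⁻¹ → T = 2π/N = 223.06 s = 3.7177 min ≈ 3.72 min.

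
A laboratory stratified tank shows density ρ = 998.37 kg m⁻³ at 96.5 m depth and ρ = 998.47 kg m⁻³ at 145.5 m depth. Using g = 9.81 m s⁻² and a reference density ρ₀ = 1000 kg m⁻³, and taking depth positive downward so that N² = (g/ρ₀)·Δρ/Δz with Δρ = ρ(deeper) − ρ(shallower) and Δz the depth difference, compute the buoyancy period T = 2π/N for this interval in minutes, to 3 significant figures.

Δρ = 998.47 − 998.37 = 0.10 kg m⁻³ over Δz = 145.5 − 96.5 = 49 m.
N² = (9.81/1000) × (0.10/49) = 2.0020 × 10⁻⁵ s⁻².
N = √(2.0020 × 10⁻⁵) = 4.4744 × 10⁻³ rad s⁻¹, so T = 2π/N = 1.4043 × 10³ s = 23.405 min ≈ 23.4 min.
A positive N² confirms static stability across the interval.

23.4 min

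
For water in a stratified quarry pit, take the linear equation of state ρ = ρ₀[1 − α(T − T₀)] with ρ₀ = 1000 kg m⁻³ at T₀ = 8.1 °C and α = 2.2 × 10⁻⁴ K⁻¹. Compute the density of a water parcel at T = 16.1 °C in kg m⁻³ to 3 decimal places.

T − T₀ = +8.0 K.
Bracket = 1 − α·(+8.0) = 1 + (-1.76 × 10⁻³) = 0.9982400.
ρ = 1000 × 0.9982400 = 998.240 kg m⁻³.

998.240 kg m⁻³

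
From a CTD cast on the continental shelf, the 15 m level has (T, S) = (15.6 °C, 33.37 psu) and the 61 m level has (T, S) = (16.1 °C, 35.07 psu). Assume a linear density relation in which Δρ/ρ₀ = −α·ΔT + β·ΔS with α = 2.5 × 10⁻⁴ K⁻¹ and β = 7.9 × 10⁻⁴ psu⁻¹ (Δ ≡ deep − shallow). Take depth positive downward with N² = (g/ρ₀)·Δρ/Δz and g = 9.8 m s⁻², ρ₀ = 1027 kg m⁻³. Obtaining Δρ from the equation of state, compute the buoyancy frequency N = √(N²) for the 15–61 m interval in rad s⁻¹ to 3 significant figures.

0.0161 rad s⁻¹

ΔT = +0.5 K, ΔS = +1.70 psu (deep − shallow).
Δρ/ρ₀ = −αΔT + βΔS = -1.25 × 10⁻⁴ + 1.343 × 10⁻³ = 1.218 × 10⁻³, so Δρ ≈ 1.251 kg m⁻³.
N² = (g/ρ₀)·Δρ/Δz = g·(Δρ/ρ₀)/Δz = 9.8 × 1.218 × 10⁻³ / 46 = 2.5949 × 10⁻⁴ s⁻².
N = √(2.5949 × 10⁻⁴) = 0.016109 rad s⁻¹ ≈ 0.0161 rad s⁻¹.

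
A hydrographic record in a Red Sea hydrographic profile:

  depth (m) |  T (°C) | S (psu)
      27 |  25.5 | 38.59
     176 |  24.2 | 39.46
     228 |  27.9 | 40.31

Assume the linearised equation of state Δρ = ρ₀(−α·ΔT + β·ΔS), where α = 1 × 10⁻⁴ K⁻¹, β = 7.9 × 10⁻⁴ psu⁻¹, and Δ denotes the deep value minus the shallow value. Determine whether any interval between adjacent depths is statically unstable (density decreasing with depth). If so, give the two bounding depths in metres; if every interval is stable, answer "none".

Evaluate Δρ/ρ₀ = −αΔT + βΔS across each adjacent pair:
  27–176 m: −αΔT+βΔS = −(1 × 10⁻⁴)(-1.3)+(7.9 × 10⁻⁴)(+0.87) = 8.2 × 10⁻⁴ → stable
  176–228 m: −αΔT+βΔS = −(1 × 10⁻⁴)(+3.7)+(7.9 × 10⁻⁴)(+0.85) = 3.0 × 10⁻⁴ → stable
Every interval has Δρ > 0: the column is stably stratified throughout.

none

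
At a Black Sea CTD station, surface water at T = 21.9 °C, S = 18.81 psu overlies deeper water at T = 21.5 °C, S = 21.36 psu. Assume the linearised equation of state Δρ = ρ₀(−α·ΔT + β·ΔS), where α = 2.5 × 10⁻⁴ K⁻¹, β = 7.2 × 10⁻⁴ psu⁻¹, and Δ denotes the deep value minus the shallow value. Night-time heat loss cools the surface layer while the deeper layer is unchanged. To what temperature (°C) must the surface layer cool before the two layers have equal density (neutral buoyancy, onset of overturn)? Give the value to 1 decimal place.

Neutral buoyancy requires Δρ = 0, i.e. −α(T_deep − T_surf′) + β(S_deep − S_surf) = 0.
T_surf′ = T_deep − (β/α)·ΔS = 21.5 − (7.2 × 10⁻⁴/2.5 × 10⁻⁴)·(+2.55) = 14.156 °C.
Cooling required: 21.9 − (14.156) = 7.744 °C.

14.2 °C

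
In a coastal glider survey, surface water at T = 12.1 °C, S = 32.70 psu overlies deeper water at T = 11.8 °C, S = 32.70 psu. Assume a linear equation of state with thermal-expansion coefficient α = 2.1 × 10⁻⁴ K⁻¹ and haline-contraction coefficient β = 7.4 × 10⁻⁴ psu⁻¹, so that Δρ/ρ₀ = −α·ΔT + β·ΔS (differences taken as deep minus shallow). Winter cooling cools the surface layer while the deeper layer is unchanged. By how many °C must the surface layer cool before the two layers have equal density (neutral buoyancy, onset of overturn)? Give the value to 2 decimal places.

Neutral buoyancy requires Δρ = 0, i.e. −α(T_deep − T_surf′) + β(S_deep − S_surf) = 0.
T_surf′ = T_deep − (β/α)·ΔS = 11.8 − (7.4 × 10⁻⁴/2.1 × 10⁻⁴)·(+0.00) = 11.8000 °C.
Cooling required: 12.1 − (11.8000) = 0.3000 °C.

0.30 °C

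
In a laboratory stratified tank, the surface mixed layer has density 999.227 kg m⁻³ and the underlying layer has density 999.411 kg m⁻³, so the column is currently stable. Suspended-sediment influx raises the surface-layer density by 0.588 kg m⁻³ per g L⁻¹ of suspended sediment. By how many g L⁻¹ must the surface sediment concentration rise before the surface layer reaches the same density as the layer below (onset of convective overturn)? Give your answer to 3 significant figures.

0.313 g L⁻¹

Density deficit of the surface layer: 999.411 − 999.227 = 0.184 kg m⁻³.
Required change = 0.184 / 0.588 = 0.313 g L⁻¹.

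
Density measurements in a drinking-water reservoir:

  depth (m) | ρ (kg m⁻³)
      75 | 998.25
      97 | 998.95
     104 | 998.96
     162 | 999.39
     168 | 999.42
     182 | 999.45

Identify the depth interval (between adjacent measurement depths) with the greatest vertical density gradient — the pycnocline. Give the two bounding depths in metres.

Compute the density gradient over each adjacent pair:
  75–97 m: Δρ/Δz = 0.70/22 = 0.032 kg m⁻⁴
  97–104 m: Δρ/Δz = 0.01/7 = 1.4 × 10⁻³ kg m⁻⁴
  104–162 m: Δρ/Δz = 0.43/58 = 7.4 × 10⁻³ kg m⁻⁴
  162–168 m: Δρ/Δz = 0.03/6 = 5.0 × 10⁻³ kg m⁻⁴
  168–182 m: Δρ/Δz = 0.03/14 = 2.1 × 10⁻³ kg m⁻⁴
The largest gradient is in the 75–97 m interval — the pycnocline.

75–97 m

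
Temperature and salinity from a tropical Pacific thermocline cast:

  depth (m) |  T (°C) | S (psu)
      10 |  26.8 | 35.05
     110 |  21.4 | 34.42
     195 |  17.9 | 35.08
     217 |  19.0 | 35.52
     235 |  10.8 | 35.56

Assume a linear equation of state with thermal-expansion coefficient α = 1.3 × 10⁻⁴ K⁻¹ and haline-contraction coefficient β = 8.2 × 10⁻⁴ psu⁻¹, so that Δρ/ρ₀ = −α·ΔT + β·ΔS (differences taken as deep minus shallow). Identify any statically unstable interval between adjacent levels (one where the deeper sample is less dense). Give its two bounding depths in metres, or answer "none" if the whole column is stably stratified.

none

Evaluate Δρ/ρ₀ = −αΔT + βΔS across each adjacent pair:
  10–110 m: −αΔT+βΔS = −(1.3 × 10⁻⁴)(-5.4)+(8.2 × 10⁻⁴)(-0.63) = 1.9 × 10⁻⁴ → stable
  110–195 m: −αΔT+βΔS = −(1.3 × 10⁻⁴)(-3.5)+(8.2 × 10⁻⁴)(+0.66) = 1.0 × 10⁻³ → stable
  195–217 m: −αΔT+βΔS = −(1.3 × 10⁻⁴)(+1.1)+(8.2 × 10⁻⁴)(+0.44) = 2.2 × 10⁻⁴ → stable
  217–235 m: −αΔT+βΔS = −(1.3 × 10⁻⁴)(-8.2)+(8.2 × 10⁻⁴)(+0.04) = 1.1 × 10⁻³ → stable
Every interval has Δρ > 0: the column is stably stratified throughout.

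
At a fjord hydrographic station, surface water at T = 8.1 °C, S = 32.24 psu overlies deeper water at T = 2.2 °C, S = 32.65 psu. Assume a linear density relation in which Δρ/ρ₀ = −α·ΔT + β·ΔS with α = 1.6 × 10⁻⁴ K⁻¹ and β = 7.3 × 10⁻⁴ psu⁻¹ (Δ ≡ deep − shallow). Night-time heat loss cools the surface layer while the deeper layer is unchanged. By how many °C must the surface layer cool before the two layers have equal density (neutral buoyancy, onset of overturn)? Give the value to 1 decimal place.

7.8 °C

Neutral buoyancy requires Δρ = 0, i.e. −α(T_deep − T_surf′) + β(S_deep − S_surf) = 0.
T_surf′ = T_deep − (β/α)·ΔS = 2.2 − (7.3 × 10⁻⁴/1.6 × 10⁻⁴)·(+0.41) = 0.329 °C.
Cooling required: 8.1 − (0.329) = 7.771 °C.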